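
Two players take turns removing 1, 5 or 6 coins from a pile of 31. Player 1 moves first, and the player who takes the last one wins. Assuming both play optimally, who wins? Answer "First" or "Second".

First

Positions where the player to move wins (W) vs loses (L):
i:   0  1  2  3  4  5  6  7  8  9 10 11 12 13 14 15 16 17 18 19 20 21 22 23 24 25 26 27 28 29 30 31
     L  W  L  W  L  W  W  W  W  W  W  L  W  L  W  L  W  W  W  W  W  W  L  W  L  W  L  W  W  W  W  W
Position 31 is W, so the first player wins.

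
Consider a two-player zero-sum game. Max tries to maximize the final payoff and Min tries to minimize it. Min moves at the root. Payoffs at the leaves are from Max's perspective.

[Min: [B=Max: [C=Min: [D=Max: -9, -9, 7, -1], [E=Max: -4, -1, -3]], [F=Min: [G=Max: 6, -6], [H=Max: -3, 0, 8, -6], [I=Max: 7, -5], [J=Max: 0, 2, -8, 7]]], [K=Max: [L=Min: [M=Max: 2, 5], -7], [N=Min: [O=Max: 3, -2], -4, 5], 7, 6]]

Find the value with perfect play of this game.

D (Max): max(-9, -9, 7, -1) = 7
E (Max): max(-4, -1, -3) = -1
C (Min): min(7, -1) = -1
G (Max): max(6, -6) = 6
H (Max): max(-3, 0, 8, -6) = 8
I (Max): max(7, -5) = 7
J (Max): max(0, 2, -8, 7) = 7
F (Min): min(6, 8, 7, 7) = 6
B (Max): max(-1, 6) = 6
M (Max): max(2, 5) = 5
L (Min): min(5, -7) = -7
O (Max): max(3, -2) = 3
N (Min): min(3, -4, 5) = -4
K (Max): max(-7, -4, 7, 6) = 7
Root (Min): min(6, 7) = 6

6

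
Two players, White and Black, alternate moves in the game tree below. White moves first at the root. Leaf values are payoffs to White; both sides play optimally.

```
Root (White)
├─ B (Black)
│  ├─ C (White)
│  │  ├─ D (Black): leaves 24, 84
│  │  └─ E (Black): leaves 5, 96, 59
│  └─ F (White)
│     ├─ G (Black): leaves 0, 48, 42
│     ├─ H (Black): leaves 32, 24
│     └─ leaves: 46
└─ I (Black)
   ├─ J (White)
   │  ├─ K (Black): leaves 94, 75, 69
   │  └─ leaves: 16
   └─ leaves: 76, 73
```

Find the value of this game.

D (Black): min(24, 84) = 24
E (Black): min(5, 96, 59) = 5
C (White): max(24, 5) = 24
G (Black): min(0, 48, 42) = 0
H (Black): min(32, 24) = 24
F (White): max(0, 24, 46) = 46
B (Black): min(24, 46) = 24
K (Black): min(94, 75, 69) = 69
J (White): max(69, 16) = 69
I (Black): min(69, 76, 73) = 69
Root (White): max(24, 69) = 69

69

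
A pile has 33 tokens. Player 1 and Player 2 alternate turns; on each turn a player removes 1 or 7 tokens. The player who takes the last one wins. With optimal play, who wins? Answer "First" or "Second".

First

Mark each pile size as W (mover wins) or L (mover loses):
i:   0  1  2  3  4  5  6  7  8  9 10 11 12 13 14 15 16 17 18 19 20 21 22 23 24 25 26 27 28 29 30 31 32 33
     L  W  L  W  L  W  L  W  L  W  L  W  L  W  L  W  L  W  L  W  L  W  L  W  L  W  L  W  L  W  L  W  L  W
Position 33 is W, so the first player wins.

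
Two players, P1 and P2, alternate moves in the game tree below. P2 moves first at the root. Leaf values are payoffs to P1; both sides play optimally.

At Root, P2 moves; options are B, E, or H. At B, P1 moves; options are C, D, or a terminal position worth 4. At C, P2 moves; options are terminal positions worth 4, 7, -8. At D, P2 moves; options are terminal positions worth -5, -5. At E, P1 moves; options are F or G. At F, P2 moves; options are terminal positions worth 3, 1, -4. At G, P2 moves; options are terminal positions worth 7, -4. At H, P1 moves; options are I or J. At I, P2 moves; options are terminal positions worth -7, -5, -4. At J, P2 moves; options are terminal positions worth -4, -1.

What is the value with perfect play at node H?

I: min(-7, -5, -4) = -7
J: min(-4, -1) = -4
H: max(-7, -4) = -4

-4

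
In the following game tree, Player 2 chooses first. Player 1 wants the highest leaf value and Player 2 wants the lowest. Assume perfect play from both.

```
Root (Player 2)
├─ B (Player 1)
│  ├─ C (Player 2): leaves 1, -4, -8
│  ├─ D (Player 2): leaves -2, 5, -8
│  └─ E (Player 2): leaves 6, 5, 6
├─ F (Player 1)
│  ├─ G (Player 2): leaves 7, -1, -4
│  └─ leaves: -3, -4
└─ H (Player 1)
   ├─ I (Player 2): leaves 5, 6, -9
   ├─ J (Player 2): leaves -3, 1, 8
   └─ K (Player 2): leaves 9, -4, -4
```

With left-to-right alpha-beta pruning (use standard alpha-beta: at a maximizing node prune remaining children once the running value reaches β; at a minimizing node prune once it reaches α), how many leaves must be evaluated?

20

C [α=-∞,β=+∞]: v=-8
D [α=-8,β=+∞]: v=-8
E [α=-8,β=+∞]: v=5
B [α=-∞,β=+∞]: v=5
G [α=-∞,β=5]: v=-4
F [α=-∞,β=5]: v=-3
I [α=-∞,β=-3]: v=-9
J [α=-9,β=-3]: v=-3
H [α=-∞,β=-3]: v=-3 after child 2 ≥ β → β-cutoff, skip 1
Root [α=-∞,β=+∞]: v=-3
Leaves evaluated: 20 of 23.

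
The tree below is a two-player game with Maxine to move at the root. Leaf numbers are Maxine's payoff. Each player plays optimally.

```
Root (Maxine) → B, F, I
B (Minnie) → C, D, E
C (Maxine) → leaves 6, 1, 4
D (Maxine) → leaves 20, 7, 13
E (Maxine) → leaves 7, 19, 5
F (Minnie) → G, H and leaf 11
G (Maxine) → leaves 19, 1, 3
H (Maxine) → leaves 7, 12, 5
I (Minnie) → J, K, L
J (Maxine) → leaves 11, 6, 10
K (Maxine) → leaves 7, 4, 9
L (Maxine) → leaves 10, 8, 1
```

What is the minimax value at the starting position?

C (Maxine): max(6, 1, 4) = 6
D (Maxine): max(20, 7, 13) = 20
E (Maxine): max(7, 19, 5) = 19
B (Minnie): min(6, 20, 19) = 6
G (Maxine): max(19, 1, 3) = 19
H (Maxine): max(7, 12, 5) = 12
F (Minnie): min(19, 12, 11) = 11
J (Maxine): max(11, 6, 10) = 11
K (Maxine): max(7, 4, 9) = 9
L (Maxine): max(10, 8, 1) = 10
I (Minnie): min(11, 9, 10) = 9
Root (Maxine): max(6, 11, 9) = 11

11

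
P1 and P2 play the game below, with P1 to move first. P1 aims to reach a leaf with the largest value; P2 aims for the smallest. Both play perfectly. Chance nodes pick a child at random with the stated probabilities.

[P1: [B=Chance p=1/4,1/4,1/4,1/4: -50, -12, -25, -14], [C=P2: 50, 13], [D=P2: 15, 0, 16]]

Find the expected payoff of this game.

13

B (Chance): 1/4·-50 + 1/4·-12 + 1/4·-25 + 1/4·-14 = -25.25
C (P2): min(50, 13) = 13
D (P2): min(15, 0, 16) = 0
Root (P1): max(-25.25, 13, 0) = 13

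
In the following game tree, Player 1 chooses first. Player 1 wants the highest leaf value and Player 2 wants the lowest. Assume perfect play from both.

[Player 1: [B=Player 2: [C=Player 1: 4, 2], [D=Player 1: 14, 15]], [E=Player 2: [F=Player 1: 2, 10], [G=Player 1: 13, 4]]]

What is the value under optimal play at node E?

F: max(2, 10) = 10
G: max(13, 4) = 13
E: min(10, 13) = 10

10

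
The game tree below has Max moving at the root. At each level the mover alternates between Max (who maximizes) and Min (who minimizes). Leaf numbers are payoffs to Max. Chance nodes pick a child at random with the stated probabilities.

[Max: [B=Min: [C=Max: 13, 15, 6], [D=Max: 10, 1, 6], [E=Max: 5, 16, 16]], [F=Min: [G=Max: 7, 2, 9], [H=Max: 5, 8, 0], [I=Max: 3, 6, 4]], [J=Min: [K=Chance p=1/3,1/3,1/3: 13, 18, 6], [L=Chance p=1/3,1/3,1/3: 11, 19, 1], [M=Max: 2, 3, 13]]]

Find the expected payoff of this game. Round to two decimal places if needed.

10.33

C (Max): max(13, 15, 6) = 15
D (Max): max(10, 1, 6) = 10
E (Max): max(5, 16, 16) = 16
B (Min): min(15, 10, 16) = 10
G (Max): max(7, 2, 9) = 9
H (Max): max(5, 8, 0) = 8
I (Max): max(3, 6, 4) = 6
F (Min): min(9, 8, 6) = 6
K (Chance): 1/3·13 + 1/3·18 + 1/3·6 = 12.33
L (Chance): 1/3·11 + 1/3·19 + 1/3·1 = 10.33
M (Max): max(2, 3, 13) = 13
J (Min): min(12.33, 10.33, 13) = 10.33
Root (Max): max(10, 6, 10.33) = 10.33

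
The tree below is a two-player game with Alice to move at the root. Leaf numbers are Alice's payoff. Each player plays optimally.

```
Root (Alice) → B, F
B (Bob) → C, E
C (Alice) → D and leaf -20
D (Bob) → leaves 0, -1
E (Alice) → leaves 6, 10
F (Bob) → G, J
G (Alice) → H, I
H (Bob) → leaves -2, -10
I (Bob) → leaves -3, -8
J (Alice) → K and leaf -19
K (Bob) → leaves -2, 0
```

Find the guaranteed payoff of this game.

-1

D (Bob): min(0, -1) = -1
C (Alice): max(-1, -20) = -1
E (Alice): max(6, 10) = 10
B (Bob): min(-1, 10) = -1
H (Bob): min(-2, -10) = -10
I (Bob): min(-3, -8) = -8
G (Alice): max(-10, -8) = -8
K (Bob): min(-2, 0) = -2
J (Alice): max(-2, -19) = -2
F (Bob): min(-8, -2) = -8
Root (Alice): max(-1, -8) = -1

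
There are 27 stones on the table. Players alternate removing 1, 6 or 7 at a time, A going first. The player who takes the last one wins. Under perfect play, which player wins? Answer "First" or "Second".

Compute winning (W) and losing (L) positions by backward induction:
i:   0  1  2  3  4  5  6  7  8  9 10 11 12 13 14 15 16 17 18 19 20 21 22 23 24 25 26 27
     L  W  L  W  L  W  W  W  W  W  W  W  L  W  L  W  L  W  W  W  W  W  W  W  L  W  L  W
Position 27 is W, so the first player wins.

First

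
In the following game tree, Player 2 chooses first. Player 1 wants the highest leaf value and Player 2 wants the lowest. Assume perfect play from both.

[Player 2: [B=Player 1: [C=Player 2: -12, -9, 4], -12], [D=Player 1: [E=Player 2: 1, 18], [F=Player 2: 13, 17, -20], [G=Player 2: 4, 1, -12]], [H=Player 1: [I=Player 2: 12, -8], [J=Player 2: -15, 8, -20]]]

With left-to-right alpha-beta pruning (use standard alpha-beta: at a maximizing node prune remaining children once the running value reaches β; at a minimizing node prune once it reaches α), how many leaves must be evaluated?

C [α=-∞,β=+∞]: v=-12
B [α=-∞,β=+∞]: v=-12
E [α=-∞,β=-12]: v=1
D [α=-∞,β=-12]: v=1 after child 1 ≥ β → β-cutoff, skip 2
I [α=-∞,β=-12]: v=-8
H [α=-∞,β=-12]: v=-8 after child 1 ≥ β → β-cutoff, skip 1
Root [α=-∞,β=+∞]: v=-12
Leaves evaluated: 8 of 17.

8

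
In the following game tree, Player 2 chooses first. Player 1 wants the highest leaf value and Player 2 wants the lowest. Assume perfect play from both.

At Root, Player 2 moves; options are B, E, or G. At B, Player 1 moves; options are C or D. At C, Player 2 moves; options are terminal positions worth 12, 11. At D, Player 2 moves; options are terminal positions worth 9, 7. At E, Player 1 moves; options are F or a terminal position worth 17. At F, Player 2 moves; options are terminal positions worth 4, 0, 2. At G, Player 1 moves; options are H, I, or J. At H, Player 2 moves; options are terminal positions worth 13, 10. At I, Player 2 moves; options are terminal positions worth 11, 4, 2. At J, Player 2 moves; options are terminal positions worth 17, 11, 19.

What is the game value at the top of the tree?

11

C (Player 2): min(12, 11) = 11
D (Player 2): min(9, 7) = 7
B (Player 1): max(11, 7) = 11
F (Player 2): min(4, 0, 2) = 0
E (Player 1): max(0, 17) = 17
H (Player 2): min(13, 10) = 10
I (Player 2): min(11, 4, 2) = 2
J (Player 2): min(17, 11, 19) = 11
G (Player 1): max(10, 2, 11) = 11
Root (Player 2): min(11, 17, 11) = 11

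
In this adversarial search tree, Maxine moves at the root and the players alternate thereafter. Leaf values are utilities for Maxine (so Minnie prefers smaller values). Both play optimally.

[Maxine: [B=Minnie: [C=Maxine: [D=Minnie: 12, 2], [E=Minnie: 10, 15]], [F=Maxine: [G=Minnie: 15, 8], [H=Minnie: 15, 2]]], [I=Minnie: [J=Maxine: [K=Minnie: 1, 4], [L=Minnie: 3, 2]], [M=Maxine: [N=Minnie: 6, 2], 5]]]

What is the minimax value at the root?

8

D (Minnie): min(12, 2) = 2
E (Minnie): min(10, 15) = 10
C (Maxine): max(2, 10) = 10
G (Minnie): min(15, 8) = 8
H (Minnie): min(15, 2) = 2
F (Maxine): max(8, 2) = 8
B (Minnie): min(10, 8) = 8
K (Minnie): min(1, 4) = 1
L (Minnie): min(3, 2) = 2
J (Maxine): max(1, 2) = 2
N (Minnie): min(6, 2) = 2
M (Maxine): max(2, 5) = 5
I (Minnie): min(2, 5) = 2
Root (Maxine): max(8, 2) = 8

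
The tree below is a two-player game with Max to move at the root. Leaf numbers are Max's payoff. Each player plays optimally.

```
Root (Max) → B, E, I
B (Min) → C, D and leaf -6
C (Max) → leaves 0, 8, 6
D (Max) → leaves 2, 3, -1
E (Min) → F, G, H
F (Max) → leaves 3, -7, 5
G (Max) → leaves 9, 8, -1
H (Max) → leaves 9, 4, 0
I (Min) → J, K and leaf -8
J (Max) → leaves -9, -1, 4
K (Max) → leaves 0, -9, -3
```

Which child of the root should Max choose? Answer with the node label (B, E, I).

E

C (Max): max(0, 8, 6) = 8
D (Max): max(2, 3, -1) = 3
B (Min): min(8, 3, -6) = -6
F (Max): max(3, -7, 5) = 5
G (Max): max(9, 8, -1) = 9
H (Max): max(9, 4, 0) = 9
E (Min): min(5, 9, 9) = 5
J (Max): max(-9, -1, 4) = 4
K (Max): max(0, -9, -3) = 0
I (Min): min(4, 0, -8) = -8
Root (Max): max(-6, 5, -8) = 5
Max picks the child with the highest value: E (value 5).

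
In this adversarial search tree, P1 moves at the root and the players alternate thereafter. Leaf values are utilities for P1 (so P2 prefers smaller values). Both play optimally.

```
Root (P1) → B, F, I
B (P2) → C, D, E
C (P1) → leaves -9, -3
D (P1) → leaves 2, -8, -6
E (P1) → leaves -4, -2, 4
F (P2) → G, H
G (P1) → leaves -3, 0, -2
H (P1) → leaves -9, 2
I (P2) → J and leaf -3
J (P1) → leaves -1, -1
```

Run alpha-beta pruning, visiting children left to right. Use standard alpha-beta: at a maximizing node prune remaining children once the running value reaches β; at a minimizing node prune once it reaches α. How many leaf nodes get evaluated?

12

C [α=-∞,β=+∞]: v=-3
D [α=-∞,β=-3]: v=2 after child 1 ≥ β → β-cutoff, skip 2
E [α=-∞,β=-3]: v=-2 after child 2 ≥ β → β-cutoff, skip 1
B [α=-∞,β=+∞]: v=-3
G [α=-3,β=+∞]: v=0
H [α=-3,β=0]: v=2
F [α=-3,β=+∞]: v=0
J [α=0,β=+∞]: v=-1
I [α=0,β=+∞]: v=-1 after child 1 ≤ α → α-cutoff, skip 1
Root [α=-∞,β=+∞]: v=0
Leaves evaluated: 12 of 16.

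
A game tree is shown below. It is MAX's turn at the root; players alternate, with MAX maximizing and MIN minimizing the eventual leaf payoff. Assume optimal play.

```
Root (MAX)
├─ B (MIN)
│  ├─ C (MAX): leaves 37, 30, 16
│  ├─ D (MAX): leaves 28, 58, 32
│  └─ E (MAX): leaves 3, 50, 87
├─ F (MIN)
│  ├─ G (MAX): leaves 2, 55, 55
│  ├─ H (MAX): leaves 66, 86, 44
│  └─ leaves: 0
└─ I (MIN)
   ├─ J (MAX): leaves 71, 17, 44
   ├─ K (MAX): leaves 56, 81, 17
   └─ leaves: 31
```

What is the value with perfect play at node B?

37

C: max(37, 30, 16) = 37
D: max(28, 58, 32) = 58
E: max(3, 50, 87) = 87
B: min(37, 58, 87) = 37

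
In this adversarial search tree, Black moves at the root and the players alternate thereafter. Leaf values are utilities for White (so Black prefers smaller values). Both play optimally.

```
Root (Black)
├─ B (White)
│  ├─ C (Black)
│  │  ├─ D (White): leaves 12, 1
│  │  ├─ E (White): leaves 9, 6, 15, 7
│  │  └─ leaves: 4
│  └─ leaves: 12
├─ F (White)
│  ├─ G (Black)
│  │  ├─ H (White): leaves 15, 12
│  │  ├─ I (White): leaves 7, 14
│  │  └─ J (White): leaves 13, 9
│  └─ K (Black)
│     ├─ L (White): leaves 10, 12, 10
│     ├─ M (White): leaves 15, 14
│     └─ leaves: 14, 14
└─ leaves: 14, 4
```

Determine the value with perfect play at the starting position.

4

D (White): max(12, 1) = 12
E (White): max(9, 6, 15, 7) = 15
C (Black): min(12, 15, 4) = 4
B (White): max(4, 12) = 12
H (White): max(15, 12) = 15
I (White): max(7, 14) = 14
J (White): max(13, 9) = 13
G (Black): min(15, 14, 13) = 13
L (White): max(10, 12, 10) = 12
M (White): max(15, 14) = 15
K (Black): min(12, 15, 14, 14) = 12
F (White): max(13, 12) = 13
Root (Black): min(12, 13, 14, 4) = 4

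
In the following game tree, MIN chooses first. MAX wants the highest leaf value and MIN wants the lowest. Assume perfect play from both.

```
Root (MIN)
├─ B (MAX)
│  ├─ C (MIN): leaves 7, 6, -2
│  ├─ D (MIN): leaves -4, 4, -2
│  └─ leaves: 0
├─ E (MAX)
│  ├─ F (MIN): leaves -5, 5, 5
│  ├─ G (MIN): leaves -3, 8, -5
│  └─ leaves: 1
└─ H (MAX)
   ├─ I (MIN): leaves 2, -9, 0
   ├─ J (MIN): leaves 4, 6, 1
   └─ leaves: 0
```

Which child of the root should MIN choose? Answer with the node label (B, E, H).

C (MIN): min(7, 6, -2) = -2
D (MIN): min(-4, 4, -2) = -4
B (MAX): max(-2, -4, 0) = 0
F (MIN): min(-5, 5, 5) = -5
G (MIN): min(-3, 8, -5) = -5
E (MAX): max(-5, -5, 1) = 1
I (MIN): min(2, -9, 0) = -9
J (MIN): min(4, 6, 1) = 1
H (MAX): max(-9, 1, 0) = 1
Root (MIN): min(0, 1, 1) = 0
MIN picks the child with the lowest value: B (value 0).

B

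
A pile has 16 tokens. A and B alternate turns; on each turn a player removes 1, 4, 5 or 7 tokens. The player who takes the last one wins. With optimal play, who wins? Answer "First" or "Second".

W/L table (W = player to move can force a win):
i:   0  1  2  3  4  5  6  7  8  9 10 11 12 13 14 15 16
     L  W  L  W  W  W  W  W  L  W  L  W  W  W  W  W  L
Position 16 is L, so the second player wins.

Second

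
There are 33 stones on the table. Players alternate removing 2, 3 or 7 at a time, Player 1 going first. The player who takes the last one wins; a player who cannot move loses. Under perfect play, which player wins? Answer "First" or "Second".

Positions where the player to move wins (W) vs loses (L):
i:   0  1  2  3  4  5  6  7  8  9 10 11 12 13 14 15 16 17 18 19 20 21 22 23 24 25 26 27 28 29 30 31 32 33
     L  L  W  W  W  L  L  W  W  W  L  L  W  W  W  L  L  W  W  W  L  L  W  W  W  L  L  W  W  W  L  L  W  W
Position 33 is W, so the first player wins.

First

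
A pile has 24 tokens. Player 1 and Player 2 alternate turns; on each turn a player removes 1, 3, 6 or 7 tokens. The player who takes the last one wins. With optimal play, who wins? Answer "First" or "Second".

W/L table (W = player to move can force a win):
i:   0  1  2  3  4  5  6  7  8  9 10 11 12 13 14 15 16 17 18 19 20 21 22 23 24
     L  W  L  W  L  W  W  W  W  W  W  W  L  W  L  W  L  W  W  W  W  W  W  W  L
Position 24 is L, so the second player wins.

Second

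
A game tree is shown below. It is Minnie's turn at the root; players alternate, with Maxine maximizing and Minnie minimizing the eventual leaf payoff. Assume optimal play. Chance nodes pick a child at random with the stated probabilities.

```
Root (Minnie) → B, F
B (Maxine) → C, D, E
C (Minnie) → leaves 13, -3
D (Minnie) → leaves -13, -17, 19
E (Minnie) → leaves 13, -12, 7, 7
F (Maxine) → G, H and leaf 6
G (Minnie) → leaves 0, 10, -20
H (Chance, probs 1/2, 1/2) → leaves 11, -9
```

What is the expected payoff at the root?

-3

C (Minnie): min(13, -3) = -3
D (Minnie): min(-13, -17, 19) = -17
E (Minnie): min(13, -12, 7, 7) = -12
B (Maxine): max(-3, -17, -12) = -3
G (Minnie): min(0, 10, -20) = -20
H (Chance): 1/2·11 + 1/2·-9 = 1
F (Maxine): max(-20, 1, 6) = 6
Root (Minnie): min(-3, 6) = -3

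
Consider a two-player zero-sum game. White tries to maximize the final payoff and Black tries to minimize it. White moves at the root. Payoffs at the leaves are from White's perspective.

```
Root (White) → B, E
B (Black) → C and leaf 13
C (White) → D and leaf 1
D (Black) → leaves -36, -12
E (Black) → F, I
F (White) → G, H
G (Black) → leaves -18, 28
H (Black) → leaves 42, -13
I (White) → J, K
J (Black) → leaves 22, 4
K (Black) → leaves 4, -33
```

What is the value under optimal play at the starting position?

1

D (Black): min(-36, -12) = -36
C (White): max(-36, 1) = 1
B (Black): min(1, 13) = 1
G (Black): min(-18, 28) = -18
H (Black): min(42, -13) = -13
F (White): max(-18, -13) = -13
J (Black): min(22, 4) = 4
K (Black): min(4, -33) = -33
I (White): max(4, -33) = 4
E (Black): min(-13, 4) = -13
Root (White): max(1, -13) = 1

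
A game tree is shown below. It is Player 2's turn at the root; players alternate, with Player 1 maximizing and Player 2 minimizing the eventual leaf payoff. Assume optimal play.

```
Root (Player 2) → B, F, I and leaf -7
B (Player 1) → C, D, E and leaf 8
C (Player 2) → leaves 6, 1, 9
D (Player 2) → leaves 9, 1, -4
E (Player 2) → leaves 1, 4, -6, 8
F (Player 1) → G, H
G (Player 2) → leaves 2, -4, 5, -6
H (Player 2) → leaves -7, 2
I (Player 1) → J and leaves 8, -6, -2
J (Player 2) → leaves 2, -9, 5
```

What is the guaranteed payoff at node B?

C: min(6, 1, 9) = 1
D: min(9, 1, -4) = -4
E: min(1, 4, -6, 8) = -6
B: max(1, -4, -6, 8) = 8

8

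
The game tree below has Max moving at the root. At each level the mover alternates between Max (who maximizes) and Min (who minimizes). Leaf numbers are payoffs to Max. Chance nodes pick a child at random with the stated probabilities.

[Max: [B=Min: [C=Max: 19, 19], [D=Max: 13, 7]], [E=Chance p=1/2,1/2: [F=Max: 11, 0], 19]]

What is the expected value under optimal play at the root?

15

C (Max): max(19, 19) = 19
D (Max): max(13, 7) = 13
B (Min): min(19, 13) = 13
F (Max): max(11, 0) = 11
E (Chance): 1/2·11 + 1/2·19 = 15
Root (Max): max(13, 15) = 15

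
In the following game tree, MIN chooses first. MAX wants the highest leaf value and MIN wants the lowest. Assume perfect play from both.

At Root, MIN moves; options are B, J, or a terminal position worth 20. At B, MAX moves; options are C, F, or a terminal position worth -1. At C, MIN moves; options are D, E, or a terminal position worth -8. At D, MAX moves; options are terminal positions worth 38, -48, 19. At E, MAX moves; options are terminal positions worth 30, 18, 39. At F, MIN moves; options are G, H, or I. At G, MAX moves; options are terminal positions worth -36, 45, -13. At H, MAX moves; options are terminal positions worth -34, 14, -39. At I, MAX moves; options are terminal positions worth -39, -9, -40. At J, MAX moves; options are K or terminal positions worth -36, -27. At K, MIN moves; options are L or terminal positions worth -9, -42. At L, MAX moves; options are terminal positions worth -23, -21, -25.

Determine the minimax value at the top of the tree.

D (MAX): max(38, -48, 19) = 38
E (MAX): max(30, 18, 39) = 39
C (MIN): min(38, 39, -8) = -8
G (MAX): max(-36, 45, -13) = 45
H (MAX): max(-34, 14, -39) = 14
I (MAX): max(-39, -9, -40) = -9
F (MIN): min(45, 14, -9) = -9
B (MAX): max(-8, -9, -1) = -1
L (MAX): max(-23, -21, -25) = -21
K (MIN): min(-21, -9, -42) = -42
J (MAX): max(-42, -36, -27) = -27
Root (MIN): min(-1, -27, 20) = -27

-27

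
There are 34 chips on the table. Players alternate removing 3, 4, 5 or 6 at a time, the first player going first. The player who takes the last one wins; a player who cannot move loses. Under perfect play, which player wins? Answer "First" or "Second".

Mark each pile size as W (mover wins) or L (mover loses):
i:   0  1  2  3  4  5  6  7  8  9 10 11 12 13 14 15 16 17 18 19 20 21 22 23 24 25 26 27 28 29 30 31 32 33 34
     L  L  L  W  W  W  W  W  W  L  L  L  W  W  W  W  W  W  L  L  L  W  W  W  W  W  W  L  L  L  W  W  W  W  W
Position 34 is W, so the first player wins.

First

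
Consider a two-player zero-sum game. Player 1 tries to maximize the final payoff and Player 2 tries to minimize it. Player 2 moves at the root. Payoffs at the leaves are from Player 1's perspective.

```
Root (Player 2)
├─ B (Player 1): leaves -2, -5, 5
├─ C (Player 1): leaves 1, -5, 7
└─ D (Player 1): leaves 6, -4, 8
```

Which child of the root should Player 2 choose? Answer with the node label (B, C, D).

B

B (Player 1): max(-2, -5, 5) = 5
C (Player 1): max(1, -5, 7) = 7
D (Player 1): max(6, -4, 8) = 8
Root (Player 2): min(5, 7, 8) = 5
Player 2 picks the child with the lowest value: B (value 5).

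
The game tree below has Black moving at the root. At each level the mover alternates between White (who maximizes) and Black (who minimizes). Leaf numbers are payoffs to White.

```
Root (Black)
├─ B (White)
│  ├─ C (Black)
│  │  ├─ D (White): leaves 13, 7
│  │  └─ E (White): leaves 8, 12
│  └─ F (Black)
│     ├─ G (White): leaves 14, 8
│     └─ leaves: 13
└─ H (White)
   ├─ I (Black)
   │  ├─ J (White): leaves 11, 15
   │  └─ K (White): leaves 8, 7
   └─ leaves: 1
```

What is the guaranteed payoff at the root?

8

D (White): max(13, 7) = 13
E (White): max(8, 12) = 12
C (Black): min(13, 12) = 12
G (White): max(14, 8) = 14
F (Black): min(14, 13) = 13
B (White): max(12, 13) = 13
J (White): max(11, 15) = 15
K (White): max(8, 7) = 8
I (Black): min(15, 8) = 8
H (White): max(8, 1) = 8
Root (Black): min(13, 8) = 8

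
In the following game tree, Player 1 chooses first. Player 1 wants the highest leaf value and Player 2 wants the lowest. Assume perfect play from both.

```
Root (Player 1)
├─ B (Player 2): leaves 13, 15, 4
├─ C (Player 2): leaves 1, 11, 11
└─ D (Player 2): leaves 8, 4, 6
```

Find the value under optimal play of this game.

B (Player 2): min(13, 15, 4) = 4
C (Player 2): min(1, 11, 11) = 1
D (Player 2): min(8, 4, 6) = 4
Root (Player 1): max(4, 1, 4) = 4

4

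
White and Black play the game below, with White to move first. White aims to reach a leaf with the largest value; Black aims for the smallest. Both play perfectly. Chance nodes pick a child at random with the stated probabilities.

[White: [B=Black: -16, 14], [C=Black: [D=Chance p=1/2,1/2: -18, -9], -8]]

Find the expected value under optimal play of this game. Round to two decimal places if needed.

B (Black): min(-16, 14) = -16
D (Chance): 1/2·-18 + 1/2·-9 = -13.5
C (Black): min(-13.5, -8) = -13.5
Root (White): max(-16, -13.5) = -13.5

-13.5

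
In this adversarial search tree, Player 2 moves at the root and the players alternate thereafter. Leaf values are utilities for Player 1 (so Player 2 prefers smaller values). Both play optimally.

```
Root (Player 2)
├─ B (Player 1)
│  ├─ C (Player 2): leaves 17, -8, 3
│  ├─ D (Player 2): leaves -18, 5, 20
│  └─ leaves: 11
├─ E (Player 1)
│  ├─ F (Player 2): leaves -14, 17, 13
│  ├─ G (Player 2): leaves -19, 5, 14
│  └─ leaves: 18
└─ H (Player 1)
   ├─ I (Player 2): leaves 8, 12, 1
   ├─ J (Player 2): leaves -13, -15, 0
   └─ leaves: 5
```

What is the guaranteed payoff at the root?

C (Player 2): min(17, -8, 3) = -8
D (Player 2): min(-18, 5, 20) = -18
B (Player 1): max(-8, -18, 11) = 11
F (Player 2): min(-14, 17, 13) = -14
G (Player 2): min(-19, 5, 14) = -19
E (Player 1): max(-14, -19, 18) = 18
I (Player 2): min(8, 12, 1) = 1
J (Player 2): min(-13, -15, 0) = -15
H (Player 1): max(1, -15, 5) = 5
Root (Player 2): min(11, 18, 5) = 5

5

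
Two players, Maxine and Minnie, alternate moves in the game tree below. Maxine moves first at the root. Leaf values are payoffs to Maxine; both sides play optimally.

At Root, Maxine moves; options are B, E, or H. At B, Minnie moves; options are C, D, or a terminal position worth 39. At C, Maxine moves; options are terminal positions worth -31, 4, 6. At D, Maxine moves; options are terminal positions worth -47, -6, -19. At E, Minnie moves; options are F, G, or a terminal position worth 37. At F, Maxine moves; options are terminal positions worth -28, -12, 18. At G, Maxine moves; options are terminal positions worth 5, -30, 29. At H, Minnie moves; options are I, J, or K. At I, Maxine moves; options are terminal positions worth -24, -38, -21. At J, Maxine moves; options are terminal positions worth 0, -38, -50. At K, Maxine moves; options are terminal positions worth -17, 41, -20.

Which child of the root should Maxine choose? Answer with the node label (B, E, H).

E

C (Maxine): max(-31, 4, 6) = 6
D (Maxine): max(-47, -6, -19) = -6
B (Minnie): min(6, -6, 39) = -6
F (Maxine): max(-28, -12, 18) = 18
G (Maxine): max(5, -30, 29) = 29
E (Minnie): min(18, 29, 37) = 18
I (Maxine): max(-24, -38, -21) = -21
J (Maxine): max(0, -38, -50) = 0
K (Maxine): max(-17, 41, -20) = 41
H (Minnie): min(-21, 0, 41) = -21
Root (Maxine): max(-6, 18, -21) = 18
Maxine picks the child with the highest value: E (value 18).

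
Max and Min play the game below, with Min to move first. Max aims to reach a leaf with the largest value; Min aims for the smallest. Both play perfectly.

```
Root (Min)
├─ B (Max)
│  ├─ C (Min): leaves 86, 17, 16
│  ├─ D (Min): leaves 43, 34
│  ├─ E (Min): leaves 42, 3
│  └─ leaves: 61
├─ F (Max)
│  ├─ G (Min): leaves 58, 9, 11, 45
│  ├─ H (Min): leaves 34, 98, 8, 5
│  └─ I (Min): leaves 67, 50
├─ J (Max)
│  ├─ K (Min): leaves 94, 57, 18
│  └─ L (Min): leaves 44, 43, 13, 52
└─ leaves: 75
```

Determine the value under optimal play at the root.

18

C (Min): min(86, 17, 16) = 16
D (Min): min(43, 34) = 34
E (Min): min(42, 3) = 3
B (Max): max(16, 34, 3, 61) = 61
G (Min): min(58, 9, 11, 45) = 9
H (Min): min(34, 98, 8, 5) = 5
I (Min): min(67, 50) = 50
F (Max): max(9, 5, 50) = 50
K (Min): min(94, 57, 18) = 18
L (Min): min(44, 43, 13, 52) = 13
J (Max): max(18, 13) = 18
Root (Min): min(61, 50, 18, 75) = 18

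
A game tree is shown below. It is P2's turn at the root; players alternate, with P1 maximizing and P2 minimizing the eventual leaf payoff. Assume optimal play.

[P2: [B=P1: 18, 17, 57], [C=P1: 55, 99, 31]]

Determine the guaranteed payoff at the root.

57

B (P1): max(18, 17, 57) = 57
C (P1): max(55, 99, 31) = 99
Root (P2): min(57, 99) = 57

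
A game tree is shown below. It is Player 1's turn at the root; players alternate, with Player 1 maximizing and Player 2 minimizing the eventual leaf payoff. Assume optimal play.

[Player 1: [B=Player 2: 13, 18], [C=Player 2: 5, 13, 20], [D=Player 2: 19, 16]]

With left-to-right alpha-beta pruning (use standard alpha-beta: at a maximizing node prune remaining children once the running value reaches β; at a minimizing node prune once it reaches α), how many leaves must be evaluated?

B [α=-∞,β=+∞]: v=13
C [α=13,β=+∞]: v=5 after child 1 ≤ α → α-cutoff, skip 2
D [α=13,β=+∞]: v=16
Root [α=-∞,β=+∞]: v=16
Leaves evaluated: 5 of 7.

5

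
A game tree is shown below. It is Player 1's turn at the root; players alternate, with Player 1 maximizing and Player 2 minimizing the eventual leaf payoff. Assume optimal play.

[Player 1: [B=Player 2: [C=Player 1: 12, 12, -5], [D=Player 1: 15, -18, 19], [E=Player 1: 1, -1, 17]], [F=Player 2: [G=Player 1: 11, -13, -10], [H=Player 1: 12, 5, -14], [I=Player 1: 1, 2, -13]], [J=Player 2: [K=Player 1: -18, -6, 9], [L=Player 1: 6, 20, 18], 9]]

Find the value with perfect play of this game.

12

C (Player 1): max(12, 12, -5) = 12
D (Player 1): max(15, -18, 19) = 19
E (Player 1): max(1, -1, 17) = 17
B (Player 2): min(12, 19, 17) = 12
G (Player 1): max(11, -13, -10) = 11
H (Player 1): max(12, 5, -14) = 12
I (Player 1): max(1, 2, -13) = 2
F (Player 2): min(11, 12, 2) = 2
K (Player 1): max(-18, -6, 9) = 9
L (Player 1): max(6, 20, 18) = 20
J (Player 2): min(9, 20, 9) = 9
Root (Player 1): max(12, 2, 9) = 12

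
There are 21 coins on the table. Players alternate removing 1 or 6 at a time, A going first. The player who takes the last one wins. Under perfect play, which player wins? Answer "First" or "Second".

i:   0  1  2  3  4  5  6  7  8  9 10 11 12 13 14 15 16 17 18 19 20 21
     L  W  L  W  L  W  W  L  W  L  W  L  W  W  L  W  L  W  L  W  W  L
Position 21 is L, so the second player wins.

Second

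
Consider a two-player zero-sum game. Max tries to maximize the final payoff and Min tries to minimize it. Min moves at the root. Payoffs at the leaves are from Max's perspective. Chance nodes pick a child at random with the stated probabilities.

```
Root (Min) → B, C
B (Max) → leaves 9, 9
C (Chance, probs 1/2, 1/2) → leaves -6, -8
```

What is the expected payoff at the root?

-7

B (Max): max(9, 9) = 9
C (Chance): 1/2·-6 + 1/2·-8 = -7
Root (Min): min(9, -7) = -7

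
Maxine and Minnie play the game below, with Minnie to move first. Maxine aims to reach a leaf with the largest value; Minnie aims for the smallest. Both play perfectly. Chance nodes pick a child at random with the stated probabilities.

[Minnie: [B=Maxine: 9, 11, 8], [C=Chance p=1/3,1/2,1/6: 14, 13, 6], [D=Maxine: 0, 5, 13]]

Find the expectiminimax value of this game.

11

B (Maxine): max(9, 11, 8) = 11
C (Chance): 1/3·14 + 1/2·13 + 1/6·6 = 12.17
D (Maxine): max(0, 5, 13) = 13
Root (Minnie): min(11, 12.17, 13) = 11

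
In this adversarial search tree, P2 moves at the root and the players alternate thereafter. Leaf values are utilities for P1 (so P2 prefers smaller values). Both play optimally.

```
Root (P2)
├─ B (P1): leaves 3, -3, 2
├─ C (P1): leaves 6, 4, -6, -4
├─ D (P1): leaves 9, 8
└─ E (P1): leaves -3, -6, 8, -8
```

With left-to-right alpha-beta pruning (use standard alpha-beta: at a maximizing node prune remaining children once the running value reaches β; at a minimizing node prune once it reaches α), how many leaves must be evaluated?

8

B [α=-∞,β=+∞]: v=3
C [α=-∞,β=3]: v=6 after child 1 ≥ β → β-cutoff, skip 3
D [α=-∞,β=3]: v=9 after child 1 ≥ β → β-cutoff, skip 1
E [α=-∞,β=3]: v=8 after child 3 ≥ β → β-cutoff, skip 1
Root [α=-∞,β=+∞]: v=3
Leaves evaluated: 8 of 13.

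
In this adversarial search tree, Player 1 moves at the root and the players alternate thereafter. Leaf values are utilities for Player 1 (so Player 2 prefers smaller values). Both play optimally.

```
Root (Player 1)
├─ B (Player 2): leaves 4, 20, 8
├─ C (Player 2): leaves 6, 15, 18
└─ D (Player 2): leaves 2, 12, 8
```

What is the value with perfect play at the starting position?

6

B (Player 2): min(4, 20, 8) = 4
C (Player 2): min(6, 15, 18) = 6
D (Player 2): min(2, 12, 8) = 2
Root (Player 1): max(4, 6, 2) = 6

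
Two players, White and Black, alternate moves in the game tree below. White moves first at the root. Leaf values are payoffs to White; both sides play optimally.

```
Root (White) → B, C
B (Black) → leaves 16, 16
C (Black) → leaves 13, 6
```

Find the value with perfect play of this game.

B (Black): min(16, 16) = 16
C (Black): min(13, 6) = 6
Root (White): max(16, 6) = 16

16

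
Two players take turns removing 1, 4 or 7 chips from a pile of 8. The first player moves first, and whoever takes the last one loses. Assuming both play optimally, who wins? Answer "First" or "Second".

First

Compute winning (W) and losing (L) positions by backward induction:
i:   0  1  2  3  4  5  6  7  8
     W  L  W  L  W  W  L  W  W
Position 8 is W, so the first player wins.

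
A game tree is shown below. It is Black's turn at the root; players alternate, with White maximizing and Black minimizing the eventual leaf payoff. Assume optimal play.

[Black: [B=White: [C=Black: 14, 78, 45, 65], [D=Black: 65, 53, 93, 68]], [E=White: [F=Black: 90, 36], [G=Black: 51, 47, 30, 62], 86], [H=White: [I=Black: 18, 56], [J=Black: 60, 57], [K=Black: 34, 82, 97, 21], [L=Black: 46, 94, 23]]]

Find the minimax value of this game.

C (Black): min(14, 78, 45, 65) = 14
D (Black): min(65, 53, 93, 68) = 53
B (White): max(14, 53) = 53
F (Black): min(90, 36) = 36
G (Black): min(51, 47, 30, 62) = 30
E (White): max(36, 30, 86) = 86
I (Black): min(18, 56) = 18
J (Black): min(60, 57) = 57
K (Black): min(34, 82, 97, 21) = 21
L (Black): min(46, 94, 23) = 23
H (White): max(18, 57, 21, 23) = 57
Root (Black): min(53, 86, 57) = 53

53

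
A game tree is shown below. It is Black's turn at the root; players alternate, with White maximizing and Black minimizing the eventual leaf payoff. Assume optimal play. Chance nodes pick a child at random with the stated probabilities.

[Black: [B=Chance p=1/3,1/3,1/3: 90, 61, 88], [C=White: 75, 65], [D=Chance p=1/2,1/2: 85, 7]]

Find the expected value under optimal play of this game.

B (Chance): 1/3·90 + 1/3·61 + 1/3·88 = 79.67
C (White): max(75, 65) = 75
D (Chance): 1/2·85 + 1/2·7 = 46
Root (Black): min(79.67, 75, 46) = 46

46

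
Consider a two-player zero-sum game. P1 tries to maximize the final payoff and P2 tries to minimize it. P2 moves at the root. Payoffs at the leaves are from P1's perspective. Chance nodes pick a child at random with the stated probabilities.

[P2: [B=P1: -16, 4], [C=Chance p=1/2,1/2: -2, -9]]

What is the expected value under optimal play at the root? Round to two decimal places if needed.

B (P1): max(-16, 4) = 4
C (Chance): 1/2·-2 + 1/2·-9 = -5.5
Root (P2): min(4, -5.5) = -5.5

-5.5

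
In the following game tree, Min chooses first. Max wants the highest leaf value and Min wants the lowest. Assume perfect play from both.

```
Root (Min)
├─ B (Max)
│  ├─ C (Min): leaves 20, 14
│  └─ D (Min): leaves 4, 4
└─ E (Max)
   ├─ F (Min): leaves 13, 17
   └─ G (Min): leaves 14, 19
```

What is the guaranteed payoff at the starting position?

C (Min): min(20, 14) = 14
D (Min): min(4, 4) = 4
B (Max): max(14, 4) = 14
F (Min): min(13, 17) = 13
G (Min): min(14, 19) = 14
E (Max): max(13, 14) = 14
Root (Min): min(14, 14) = 14

14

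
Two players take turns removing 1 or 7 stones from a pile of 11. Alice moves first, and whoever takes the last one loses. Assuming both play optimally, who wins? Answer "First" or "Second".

Second

Positions where the player to move wins (W) vs loses (L):
i:   0  1  2  3  4  5  6  7  8  9 10 11
     W  L  W  L  W  L  W  L  W  L  W  L
Position 11 is L, so the second player wins.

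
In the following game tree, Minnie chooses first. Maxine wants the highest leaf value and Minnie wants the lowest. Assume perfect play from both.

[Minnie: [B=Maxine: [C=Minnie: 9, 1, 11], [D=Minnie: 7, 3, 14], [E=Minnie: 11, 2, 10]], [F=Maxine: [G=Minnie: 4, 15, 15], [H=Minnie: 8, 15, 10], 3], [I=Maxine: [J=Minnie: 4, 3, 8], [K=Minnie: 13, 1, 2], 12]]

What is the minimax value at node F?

G: min(4, 15, 15) = 4
H: min(8, 15, 10) = 8
F: max(4, 8, 3) = 8

8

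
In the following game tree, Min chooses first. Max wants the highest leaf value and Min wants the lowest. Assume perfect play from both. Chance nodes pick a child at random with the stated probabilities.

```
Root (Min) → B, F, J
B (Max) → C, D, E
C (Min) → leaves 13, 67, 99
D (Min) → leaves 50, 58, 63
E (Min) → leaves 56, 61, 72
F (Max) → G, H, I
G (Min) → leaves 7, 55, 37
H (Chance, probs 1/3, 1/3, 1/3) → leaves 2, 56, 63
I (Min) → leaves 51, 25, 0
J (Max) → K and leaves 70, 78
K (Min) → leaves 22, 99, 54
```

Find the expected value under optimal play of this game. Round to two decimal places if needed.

40.33

C (Min): min(13, 67, 99) = 13
D (Min): min(50, 58, 63) = 50
E (Min): min(56, 61, 72) = 56
B (Max): max(13, 50, 56) = 56
G (Min): min(7, 55, 37) = 7
H (Chance): 1/3·2 + 1/3·56 + 1/3·63 = 40.33
I (Min): min(51, 25, 0) = 0
F (Max): max(7, 40.33, 0) = 40.33
K (Min): min(22, 99, 54) = 22
J (Max): max(22, 70, 78) = 78
Root (Min): min(56, 40.33, 78) = 40.33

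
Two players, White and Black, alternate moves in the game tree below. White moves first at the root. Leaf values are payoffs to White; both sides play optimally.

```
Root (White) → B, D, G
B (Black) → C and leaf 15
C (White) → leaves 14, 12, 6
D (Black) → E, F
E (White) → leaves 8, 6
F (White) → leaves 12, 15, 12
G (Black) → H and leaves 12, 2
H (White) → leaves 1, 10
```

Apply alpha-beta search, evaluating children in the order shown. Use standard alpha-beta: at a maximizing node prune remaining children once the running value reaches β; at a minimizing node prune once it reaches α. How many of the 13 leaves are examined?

C [α=-∞,β=+∞]: v=14
B [α=-∞,β=+∞]: v=14
E [α=14,β=+∞]: v=8
D [α=14,β=+∞]: v=8 after child 1 ≤ α → α-cutoff, skip 1
H [α=14,β=+∞]: v=10
G [α=14,β=+∞]: v=10 after child 1 ≤ α → α-cutoff, skip 2
Root [α=-∞,β=+∞]: v=14
Leaves evaluated: 8 of 13.

8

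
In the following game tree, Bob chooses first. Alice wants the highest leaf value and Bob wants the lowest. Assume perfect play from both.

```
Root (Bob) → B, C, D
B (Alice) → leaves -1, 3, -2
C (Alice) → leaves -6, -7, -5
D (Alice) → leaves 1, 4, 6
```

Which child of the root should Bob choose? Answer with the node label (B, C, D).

B (Alice): max(-1, 3, -2) = 3
C (Alice): max(-6, -7, -5) = -5
D (Alice): max(1, 4, 6) = 6
Root (Bob): min(3, -5, 6) = -5
Bob picks the child with the lowest value: C (value -5).

C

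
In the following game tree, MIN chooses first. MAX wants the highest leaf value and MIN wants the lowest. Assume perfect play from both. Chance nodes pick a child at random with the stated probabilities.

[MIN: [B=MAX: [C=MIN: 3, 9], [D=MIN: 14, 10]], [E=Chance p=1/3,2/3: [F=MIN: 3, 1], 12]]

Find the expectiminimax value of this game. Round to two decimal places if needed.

8.33

C (MIN): min(3, 9) = 3
D (MIN): min(14, 10) = 10
B (MAX): max(3, 10) = 10
F (MIN): min(3, 1) = 1
E (Chance): 1/3·1 + 2/3·12 = 8.33
Root (MIN): min(10, 8.33) = 8.33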